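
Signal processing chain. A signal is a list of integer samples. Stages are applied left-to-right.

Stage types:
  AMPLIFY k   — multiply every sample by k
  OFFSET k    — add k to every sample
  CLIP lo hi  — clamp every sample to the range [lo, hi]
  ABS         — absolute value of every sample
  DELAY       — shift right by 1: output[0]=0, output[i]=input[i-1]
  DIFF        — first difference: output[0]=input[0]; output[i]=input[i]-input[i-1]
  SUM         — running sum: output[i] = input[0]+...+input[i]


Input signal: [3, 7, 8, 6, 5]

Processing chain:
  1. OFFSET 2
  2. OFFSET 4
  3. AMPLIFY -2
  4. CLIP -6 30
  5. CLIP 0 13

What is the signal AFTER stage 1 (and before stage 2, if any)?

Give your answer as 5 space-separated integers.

Input: [3, 7, 8, 6, 5]
Stage 1 (OFFSET 2): 3+2=5, 7+2=9, 8+2=10, 6+2=8, 5+2=7 -> [5, 9, 10, 8, 7]

Answer: 5 9 10 8 7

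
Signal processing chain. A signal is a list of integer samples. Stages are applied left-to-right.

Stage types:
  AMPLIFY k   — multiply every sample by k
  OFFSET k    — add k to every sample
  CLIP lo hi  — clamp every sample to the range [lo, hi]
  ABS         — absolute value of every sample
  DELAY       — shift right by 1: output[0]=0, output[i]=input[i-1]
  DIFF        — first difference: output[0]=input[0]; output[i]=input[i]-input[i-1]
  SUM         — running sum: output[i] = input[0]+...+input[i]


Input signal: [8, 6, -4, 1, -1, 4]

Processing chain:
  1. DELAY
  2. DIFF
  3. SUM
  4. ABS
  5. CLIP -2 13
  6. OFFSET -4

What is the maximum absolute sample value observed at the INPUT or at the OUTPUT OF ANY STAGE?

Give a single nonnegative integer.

Input: [8, 6, -4, 1, -1, 4] (max |s|=8)
Stage 1 (DELAY): [0, 8, 6, -4, 1, -1] = [0, 8, 6, -4, 1, -1] -> [0, 8, 6, -4, 1, -1] (max |s|=8)
Stage 2 (DIFF): s[0]=0, 8-0=8, 6-8=-2, -4-6=-10, 1--4=5, -1-1=-2 -> [0, 8, -2, -10, 5, -2] (max |s|=10)
Stage 3 (SUM): sum[0..0]=0, sum[0..1]=8, sum[0..2]=6, sum[0..3]=-4, sum[0..4]=1, sum[0..5]=-1 -> [0, 8, 6, -4, 1, -1] (max |s|=8)
Stage 4 (ABS): |0|=0, |8|=8, |6|=6, |-4|=4, |1|=1, |-1|=1 -> [0, 8, 6, 4, 1, 1] (max |s|=8)
Stage 5 (CLIP -2 13): clip(0,-2,13)=0, clip(8,-2,13)=8, clip(6,-2,13)=6, clip(4,-2,13)=4, clip(1,-2,13)=1, clip(1,-2,13)=1 -> [0, 8, 6, 4, 1, 1] (max |s|=8)
Stage 6 (OFFSET -4): 0+-4=-4, 8+-4=4, 6+-4=2, 4+-4=0, 1+-4=-3, 1+-4=-3 -> [-4, 4, 2, 0, -3, -3] (max |s|=4)
Overall max amplitude: 10

Answer: 10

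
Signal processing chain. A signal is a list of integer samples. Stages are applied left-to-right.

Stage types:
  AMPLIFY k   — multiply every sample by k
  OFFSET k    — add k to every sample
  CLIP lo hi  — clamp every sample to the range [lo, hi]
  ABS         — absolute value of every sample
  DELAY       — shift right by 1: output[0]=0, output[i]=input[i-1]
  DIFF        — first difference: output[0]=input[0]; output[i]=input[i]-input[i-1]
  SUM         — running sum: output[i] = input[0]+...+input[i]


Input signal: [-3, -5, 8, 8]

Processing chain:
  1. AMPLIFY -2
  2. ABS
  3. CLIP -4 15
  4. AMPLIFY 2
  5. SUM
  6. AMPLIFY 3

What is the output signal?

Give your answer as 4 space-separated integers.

Input: [-3, -5, 8, 8]
Stage 1 (AMPLIFY -2): -3*-2=6, -5*-2=10, 8*-2=-16, 8*-2=-16 -> [6, 10, -16, -16]
Stage 2 (ABS): |6|=6, |10|=10, |-16|=16, |-16|=16 -> [6, 10, 16, 16]
Stage 3 (CLIP -4 15): clip(6,-4,15)=6, clip(10,-4,15)=10, clip(16,-4,15)=15, clip(16,-4,15)=15 -> [6, 10, 15, 15]
Stage 4 (AMPLIFY 2): 6*2=12, 10*2=20, 15*2=30, 15*2=30 -> [12, 20, 30, 30]
Stage 5 (SUM): sum[0..0]=12, sum[0..1]=32, sum[0..2]=62, sum[0..3]=92 -> [12, 32, 62, 92]
Stage 6 (AMPLIFY 3): 12*3=36, 32*3=96, 62*3=186, 92*3=276 -> [36, 96, 186, 276]

Answer: 36 96 186 276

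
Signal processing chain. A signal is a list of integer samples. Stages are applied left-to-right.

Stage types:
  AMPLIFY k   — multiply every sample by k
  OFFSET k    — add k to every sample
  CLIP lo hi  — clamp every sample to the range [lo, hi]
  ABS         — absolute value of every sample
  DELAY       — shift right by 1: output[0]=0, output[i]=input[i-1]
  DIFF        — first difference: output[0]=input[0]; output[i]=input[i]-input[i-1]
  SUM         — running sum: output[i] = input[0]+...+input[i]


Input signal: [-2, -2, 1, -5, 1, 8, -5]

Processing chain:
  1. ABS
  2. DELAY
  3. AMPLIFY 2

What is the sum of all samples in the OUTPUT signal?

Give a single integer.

Answer: 38

Derivation:
Input: [-2, -2, 1, -5, 1, 8, -5]
Stage 1 (ABS): |-2|=2, |-2|=2, |1|=1, |-5|=5, |1|=1, |8|=8, |-5|=5 -> [2, 2, 1, 5, 1, 8, 5]
Stage 2 (DELAY): [0, 2, 2, 1, 5, 1, 8] = [0, 2, 2, 1, 5, 1, 8] -> [0, 2, 2, 1, 5, 1, 8]
Stage 3 (AMPLIFY 2): 0*2=0, 2*2=4, 2*2=4, 1*2=2, 5*2=10, 1*2=2, 8*2=16 -> [0, 4, 4, 2, 10, 2, 16]
Output sum: 38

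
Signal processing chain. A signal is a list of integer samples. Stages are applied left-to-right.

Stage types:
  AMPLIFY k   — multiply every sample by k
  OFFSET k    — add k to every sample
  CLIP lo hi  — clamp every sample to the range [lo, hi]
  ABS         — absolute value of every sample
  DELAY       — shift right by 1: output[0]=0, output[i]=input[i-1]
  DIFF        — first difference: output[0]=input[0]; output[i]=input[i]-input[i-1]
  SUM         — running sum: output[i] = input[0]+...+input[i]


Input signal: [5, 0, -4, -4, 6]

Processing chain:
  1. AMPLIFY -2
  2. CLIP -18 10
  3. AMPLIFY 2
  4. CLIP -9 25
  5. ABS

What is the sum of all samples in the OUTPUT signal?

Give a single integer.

Input: [5, 0, -4, -4, 6]
Stage 1 (AMPLIFY -2): 5*-2=-10, 0*-2=0, -4*-2=8, -4*-2=8, 6*-2=-12 -> [-10, 0, 8, 8, -12]
Stage 2 (CLIP -18 10): clip(-10,-18,10)=-10, clip(0,-18,10)=0, clip(8,-18,10)=8, clip(8,-18,10)=8, clip(-12,-18,10)=-12 -> [-10, 0, 8, 8, -12]
Stage 3 (AMPLIFY 2): -10*2=-20, 0*2=0, 8*2=16, 8*2=16, -12*2=-24 -> [-20, 0, 16, 16, -24]
Stage 4 (CLIP -9 25): clip(-20,-9,25)=-9, clip(0,-9,25)=0, clip(16,-9,25)=16, clip(16,-9,25)=16, clip(-24,-9,25)=-9 -> [-9, 0, 16, 16, -9]
Stage 5 (ABS): |-9|=9, |0|=0, |16|=16, |16|=16, |-9|=9 -> [9, 0, 16, 16, 9]
Output sum: 50

Answer: 50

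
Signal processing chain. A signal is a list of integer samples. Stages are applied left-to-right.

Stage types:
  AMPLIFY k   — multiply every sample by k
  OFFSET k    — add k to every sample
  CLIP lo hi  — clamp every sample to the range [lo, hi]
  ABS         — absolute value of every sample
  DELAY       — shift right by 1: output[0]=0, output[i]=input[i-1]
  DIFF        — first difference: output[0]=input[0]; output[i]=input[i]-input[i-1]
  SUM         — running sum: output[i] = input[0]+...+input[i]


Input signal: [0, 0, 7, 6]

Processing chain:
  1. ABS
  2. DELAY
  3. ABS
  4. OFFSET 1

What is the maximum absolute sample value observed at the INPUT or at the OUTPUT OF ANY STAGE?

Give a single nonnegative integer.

Answer: 8

Derivation:
Input: [0, 0, 7, 6] (max |s|=7)
Stage 1 (ABS): |0|=0, |0|=0, |7|=7, |6|=6 -> [0, 0, 7, 6] (max |s|=7)
Stage 2 (DELAY): [0, 0, 0, 7] = [0, 0, 0, 7] -> [0, 0, 0, 7] (max |s|=7)
Stage 3 (ABS): |0|=0, |0|=0, |0|=0, |7|=7 -> [0, 0, 0, 7] (max |s|=7)
Stage 4 (OFFSET 1): 0+1=1, 0+1=1, 0+1=1, 7+1=8 -> [1, 1, 1, 8] (max |s|=8)
Overall max amplitude: 8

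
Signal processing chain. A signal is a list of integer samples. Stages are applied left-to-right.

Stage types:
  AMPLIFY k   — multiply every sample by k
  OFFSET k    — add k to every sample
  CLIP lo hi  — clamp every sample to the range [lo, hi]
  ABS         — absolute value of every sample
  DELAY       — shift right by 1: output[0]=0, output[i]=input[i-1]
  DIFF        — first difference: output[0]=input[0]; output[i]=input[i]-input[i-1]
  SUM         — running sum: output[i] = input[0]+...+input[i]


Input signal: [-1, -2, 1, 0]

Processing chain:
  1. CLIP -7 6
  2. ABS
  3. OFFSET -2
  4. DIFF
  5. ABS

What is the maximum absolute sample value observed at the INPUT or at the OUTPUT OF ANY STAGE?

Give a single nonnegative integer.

Input: [-1, -2, 1, 0] (max |s|=2)
Stage 1 (CLIP -7 6): clip(-1,-7,6)=-1, clip(-2,-7,6)=-2, clip(1,-7,6)=1, clip(0,-7,6)=0 -> [-1, -2, 1, 0] (max |s|=2)
Stage 2 (ABS): |-1|=1, |-2|=2, |1|=1, |0|=0 -> [1, 2, 1, 0] (max |s|=2)
Stage 3 (OFFSET -2): 1+-2=-1, 2+-2=0, 1+-2=-1, 0+-2=-2 -> [-1, 0, -1, -2] (max |s|=2)
Stage 4 (DIFF): s[0]=-1, 0--1=1, -1-0=-1, -2--1=-1 -> [-1, 1, -1, -1] (max |s|=1)
Stage 5 (ABS): |-1|=1, |1|=1, |-1|=1, |-1|=1 -> [1, 1, 1, 1] (max |s|=1)
Overall max amplitude: 2

Answer: 2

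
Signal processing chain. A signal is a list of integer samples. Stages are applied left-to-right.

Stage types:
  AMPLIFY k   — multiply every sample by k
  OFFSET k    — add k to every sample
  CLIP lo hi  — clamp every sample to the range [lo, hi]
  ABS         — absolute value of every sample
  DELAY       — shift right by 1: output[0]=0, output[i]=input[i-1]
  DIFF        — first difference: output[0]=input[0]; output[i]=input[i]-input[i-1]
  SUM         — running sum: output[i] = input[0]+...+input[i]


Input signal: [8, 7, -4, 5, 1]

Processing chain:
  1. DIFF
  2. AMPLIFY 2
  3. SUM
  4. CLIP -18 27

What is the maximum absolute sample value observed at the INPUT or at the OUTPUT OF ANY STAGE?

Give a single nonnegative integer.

Input: [8, 7, -4, 5, 1] (max |s|=8)
Stage 1 (DIFF): s[0]=8, 7-8=-1, -4-7=-11, 5--4=9, 1-5=-4 -> [8, -1, -11, 9, -4] (max |s|=11)
Stage 2 (AMPLIFY 2): 8*2=16, -1*2=-2, -11*2=-22, 9*2=18, -4*2=-8 -> [16, -2, -22, 18, -8] (max |s|=22)
Stage 3 (SUM): sum[0..0]=16, sum[0..1]=14, sum[0..2]=-8, sum[0..3]=10, sum[0..4]=2 -> [16, 14, -8, 10, 2] (max |s|=16)
Stage 4 (CLIP -18 27): clip(16,-18,27)=16, clip(14,-18,27)=14, clip(-8,-18,27)=-8, clip(10,-18,27)=10, clip(2,-18,27)=2 -> [16, 14, -8, 10, 2] (max |s|=16)
Overall max amplitude: 22

Answer: 22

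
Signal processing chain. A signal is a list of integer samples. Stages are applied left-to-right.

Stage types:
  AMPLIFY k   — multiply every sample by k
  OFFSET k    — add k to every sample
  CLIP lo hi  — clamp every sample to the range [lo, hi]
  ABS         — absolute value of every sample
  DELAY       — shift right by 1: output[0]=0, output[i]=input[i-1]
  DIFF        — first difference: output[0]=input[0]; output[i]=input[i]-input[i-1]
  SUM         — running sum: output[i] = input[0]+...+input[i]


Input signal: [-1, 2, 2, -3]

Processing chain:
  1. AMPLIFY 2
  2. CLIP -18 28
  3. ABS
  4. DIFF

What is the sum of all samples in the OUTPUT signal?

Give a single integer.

Input: [-1, 2, 2, -3]
Stage 1 (AMPLIFY 2): -1*2=-2, 2*2=4, 2*2=4, -3*2=-6 -> [-2, 4, 4, -6]
Stage 2 (CLIP -18 28): clip(-2,-18,28)=-2, clip(4,-18,28)=4, clip(4,-18,28)=4, clip(-6,-18,28)=-6 -> [-2, 4, 4, -6]
Stage 3 (ABS): |-2|=2, |4|=4, |4|=4, |-6|=6 -> [2, 4, 4, 6]
Stage 4 (DIFF): s[0]=2, 4-2=2, 4-4=0, 6-4=2 -> [2, 2, 0, 2]
Output sum: 6

Answer: 6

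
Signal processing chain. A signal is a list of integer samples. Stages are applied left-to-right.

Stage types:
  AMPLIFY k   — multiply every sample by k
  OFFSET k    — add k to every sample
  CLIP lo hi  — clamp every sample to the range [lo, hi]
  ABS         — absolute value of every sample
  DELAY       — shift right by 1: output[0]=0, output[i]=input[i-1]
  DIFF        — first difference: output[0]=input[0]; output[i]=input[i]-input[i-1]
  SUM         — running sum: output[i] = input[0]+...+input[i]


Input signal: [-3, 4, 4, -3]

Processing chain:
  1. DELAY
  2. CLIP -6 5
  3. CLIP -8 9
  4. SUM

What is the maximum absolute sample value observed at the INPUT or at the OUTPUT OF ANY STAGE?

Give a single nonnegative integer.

Input: [-3, 4, 4, -3] (max |s|=4)
Stage 1 (DELAY): [0, -3, 4, 4] = [0, -3, 4, 4] -> [0, -3, 4, 4] (max |s|=4)
Stage 2 (CLIP -6 5): clip(0,-6,5)=0, clip(-3,-6,5)=-3, clip(4,-6,5)=4, clip(4,-6,5)=4 -> [0, -3, 4, 4] (max |s|=4)
Stage 3 (CLIP -8 9): clip(0,-8,9)=0, clip(-3,-8,9)=-3, clip(4,-8,9)=4, clip(4,-8,9)=4 -> [0, -3, 4, 4] (max |s|=4)
Stage 4 (SUM): sum[0..0]=0, sum[0..1]=-3, sum[0..2]=1, sum[0..3]=5 -> [0, -3, 1, 5] (max |s|=5)
Overall max amplitude: 5

Answer: 5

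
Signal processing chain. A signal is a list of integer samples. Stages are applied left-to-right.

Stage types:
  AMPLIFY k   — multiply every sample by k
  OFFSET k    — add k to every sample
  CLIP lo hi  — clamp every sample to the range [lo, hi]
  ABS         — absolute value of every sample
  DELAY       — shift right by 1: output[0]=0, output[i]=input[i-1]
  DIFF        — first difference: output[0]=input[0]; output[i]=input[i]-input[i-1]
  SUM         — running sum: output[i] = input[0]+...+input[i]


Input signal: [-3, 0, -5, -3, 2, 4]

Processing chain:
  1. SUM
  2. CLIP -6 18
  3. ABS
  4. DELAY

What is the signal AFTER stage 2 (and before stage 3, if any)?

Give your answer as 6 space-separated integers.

Answer: -3 -3 -6 -6 -6 -5

Derivation:
Input: [-3, 0, -5, -3, 2, 4]
Stage 1 (SUM): sum[0..0]=-3, sum[0..1]=-3, sum[0..2]=-8, sum[0..3]=-11, sum[0..4]=-9, sum[0..5]=-5 -> [-3, -3, -8, -11, -9, -5]
Stage 2 (CLIP -6 18): clip(-3,-6,18)=-3, clip(-3,-6,18)=-3, clip(-8,-6,18)=-6, clip(-11,-6,18)=-6, clip(-9,-6,18)=-6, clip(-5,-6,18)=-5 -> [-3, -3, -6, -6, -6, -5]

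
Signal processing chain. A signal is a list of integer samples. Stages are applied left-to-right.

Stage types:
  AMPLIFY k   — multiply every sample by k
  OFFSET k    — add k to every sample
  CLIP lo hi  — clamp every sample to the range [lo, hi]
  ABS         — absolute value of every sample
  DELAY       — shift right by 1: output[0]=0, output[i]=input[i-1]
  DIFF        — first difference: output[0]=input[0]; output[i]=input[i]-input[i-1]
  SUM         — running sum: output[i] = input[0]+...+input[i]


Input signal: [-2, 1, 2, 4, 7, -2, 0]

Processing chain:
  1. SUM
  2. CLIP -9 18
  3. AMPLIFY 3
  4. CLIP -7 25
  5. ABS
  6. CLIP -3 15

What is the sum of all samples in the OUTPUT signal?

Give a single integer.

Input: [-2, 1, 2, 4, 7, -2, 0]
Stage 1 (SUM): sum[0..0]=-2, sum[0..1]=-1, sum[0..2]=1, sum[0..3]=5, sum[0..4]=12, sum[0..5]=10, sum[0..6]=10 -> [-2, -1, 1, 5, 12, 10, 10]
Stage 2 (CLIP -9 18): clip(-2,-9,18)=-2, clip(-1,-9,18)=-1, clip(1,-9,18)=1, clip(5,-9,18)=5, clip(12,-9,18)=12, clip(10,-9,18)=10, clip(10,-9,18)=10 -> [-2, -1, 1, 5, 12, 10, 10]
Stage 3 (AMPLIFY 3): -2*3=-6, -1*3=-3, 1*3=3, 5*3=15, 12*3=36, 10*3=30, 10*3=30 -> [-6, -3, 3, 15, 36, 30, 30]
Stage 4 (CLIP -7 25): clip(-6,-7,25)=-6, clip(-3,-7,25)=-3, clip(3,-7,25)=3, clip(15,-7,25)=15, clip(36,-7,25)=25, clip(30,-7,25)=25, clip(30,-7,25)=25 -> [-6, -3, 3, 15, 25, 25, 25]
Stage 5 (ABS): |-6|=6, |-3|=3, |3|=3, |15|=15, |25|=25, |25|=25, |25|=25 -> [6, 3, 3, 15, 25, 25, 25]
Stage 6 (CLIP -3 15): clip(6,-3,15)=6, clip(3,-3,15)=3, clip(3,-3,15)=3, clip(15,-3,15)=15, clip(25,-3,15)=15, clip(25,-3,15)=15, clip(25,-3,15)=15 -> [6, 3, 3, 15, 15, 15, 15]
Output sum: 72

Answer: 72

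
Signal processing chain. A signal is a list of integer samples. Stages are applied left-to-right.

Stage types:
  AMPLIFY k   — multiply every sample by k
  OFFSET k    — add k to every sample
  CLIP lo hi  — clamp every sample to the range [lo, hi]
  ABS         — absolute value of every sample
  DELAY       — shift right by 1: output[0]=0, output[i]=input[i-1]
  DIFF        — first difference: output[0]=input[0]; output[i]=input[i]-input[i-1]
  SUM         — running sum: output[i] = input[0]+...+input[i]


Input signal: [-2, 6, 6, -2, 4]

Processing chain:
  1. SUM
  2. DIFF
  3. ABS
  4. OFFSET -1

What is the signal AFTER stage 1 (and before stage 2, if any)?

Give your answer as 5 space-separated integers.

Input: [-2, 6, 6, -2, 4]
Stage 1 (SUM): sum[0..0]=-2, sum[0..1]=4, sum[0..2]=10, sum[0..3]=8, sum[0..4]=12 -> [-2, 4, 10, 8, 12]

Answer: -2 4 10 8 12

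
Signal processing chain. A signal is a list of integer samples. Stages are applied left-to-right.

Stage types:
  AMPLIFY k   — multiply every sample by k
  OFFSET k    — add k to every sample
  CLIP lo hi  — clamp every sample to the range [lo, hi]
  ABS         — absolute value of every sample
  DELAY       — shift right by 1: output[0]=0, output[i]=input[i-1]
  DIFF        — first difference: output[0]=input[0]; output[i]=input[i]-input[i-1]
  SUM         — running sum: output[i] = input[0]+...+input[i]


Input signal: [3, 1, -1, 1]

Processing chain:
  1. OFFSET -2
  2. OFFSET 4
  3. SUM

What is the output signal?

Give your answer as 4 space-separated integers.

Answer: 5 8 9 12

Derivation:
Input: [3, 1, -1, 1]
Stage 1 (OFFSET -2): 3+-2=1, 1+-2=-1, -1+-2=-3, 1+-2=-1 -> [1, -1, -3, -1]
Stage 2 (OFFSET 4): 1+4=5, -1+4=3, -3+4=1, -1+4=3 -> [5, 3, 1, 3]
Stage 3 (SUM): sum[0..0]=5, sum[0..1]=8, sum[0..2]=9, sum[0..3]=12 -> [5, 8, 9, 12]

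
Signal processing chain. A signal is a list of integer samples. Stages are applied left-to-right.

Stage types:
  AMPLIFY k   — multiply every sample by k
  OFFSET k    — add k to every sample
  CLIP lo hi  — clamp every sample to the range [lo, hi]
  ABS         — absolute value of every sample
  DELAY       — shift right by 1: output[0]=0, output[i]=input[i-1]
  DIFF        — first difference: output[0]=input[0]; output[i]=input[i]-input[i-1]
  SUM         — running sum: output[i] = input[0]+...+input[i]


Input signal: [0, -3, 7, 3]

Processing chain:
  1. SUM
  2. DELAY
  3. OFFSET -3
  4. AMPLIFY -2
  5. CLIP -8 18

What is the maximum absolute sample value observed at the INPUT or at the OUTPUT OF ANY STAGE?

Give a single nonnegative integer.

Answer: 12

Derivation:
Input: [0, -3, 7, 3] (max |s|=7)
Stage 1 (SUM): sum[0..0]=0, sum[0..1]=-3, sum[0..2]=4, sum[0..3]=7 -> [0, -3, 4, 7] (max |s|=7)
Stage 2 (DELAY): [0, 0, -3, 4] = [0, 0, -3, 4] -> [0, 0, -3, 4] (max |s|=4)
Stage 3 (OFFSET -3): 0+-3=-3, 0+-3=-3, -3+-3=-6, 4+-3=1 -> [-3, -3, -6, 1] (max |s|=6)
Stage 4 (AMPLIFY -2): -3*-2=6, -3*-2=6, -6*-2=12, 1*-2=-2 -> [6, 6, 12, -2] (max |s|=12)
Stage 5 (CLIP -8 18): clip(6,-8,18)=6, clip(6,-8,18)=6, clip(12,-8,18)=12, clip(-2,-8,18)=-2 -> [6, 6, 12, -2] (max |s|=12)
Overall max amplitude: 12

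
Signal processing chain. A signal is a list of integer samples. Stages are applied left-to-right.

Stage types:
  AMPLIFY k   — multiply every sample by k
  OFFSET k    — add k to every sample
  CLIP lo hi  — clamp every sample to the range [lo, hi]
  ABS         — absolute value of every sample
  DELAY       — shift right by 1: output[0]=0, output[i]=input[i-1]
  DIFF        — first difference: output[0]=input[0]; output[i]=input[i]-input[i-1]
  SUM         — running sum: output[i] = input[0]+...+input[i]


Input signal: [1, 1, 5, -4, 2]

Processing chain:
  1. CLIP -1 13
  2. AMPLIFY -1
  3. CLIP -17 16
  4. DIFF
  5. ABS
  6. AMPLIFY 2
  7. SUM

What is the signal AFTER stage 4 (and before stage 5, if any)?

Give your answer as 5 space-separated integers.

Answer: -1 0 -4 6 -3

Derivation:
Input: [1, 1, 5, -4, 2]
Stage 1 (CLIP -1 13): clip(1,-1,13)=1, clip(1,-1,13)=1, clip(5,-1,13)=5, clip(-4,-1,13)=-1, clip(2,-1,13)=2 -> [1, 1, 5, -1, 2]
Stage 2 (AMPLIFY -1): 1*-1=-1, 1*-1=-1, 5*-1=-5, -1*-1=1, 2*-1=-2 -> [-1, -1, -5, 1, -2]
Stage 3 (CLIP -17 16): clip(-1,-17,16)=-1, clip(-1,-17,16)=-1, clip(-5,-17,16)=-5, clip(1,-17,16)=1, clip(-2,-17,16)=-2 -> [-1, -1, -5, 1, -2]
Stage 4 (DIFF): s[0]=-1, -1--1=0, -5--1=-4, 1--5=6, -2-1=-3 -> [-1, 0, -4, 6, -3]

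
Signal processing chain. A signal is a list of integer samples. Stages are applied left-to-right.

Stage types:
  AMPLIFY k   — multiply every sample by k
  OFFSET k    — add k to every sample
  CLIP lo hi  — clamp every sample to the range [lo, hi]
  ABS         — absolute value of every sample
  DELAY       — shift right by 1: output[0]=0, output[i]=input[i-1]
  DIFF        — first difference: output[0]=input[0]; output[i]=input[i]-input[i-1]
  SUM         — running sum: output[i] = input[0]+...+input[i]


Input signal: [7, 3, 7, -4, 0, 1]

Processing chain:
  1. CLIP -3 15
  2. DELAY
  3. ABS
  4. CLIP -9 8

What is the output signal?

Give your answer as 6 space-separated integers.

Answer: 0 7 3 7 3 0

Derivation:
Input: [7, 3, 7, -4, 0, 1]
Stage 1 (CLIP -3 15): clip(7,-3,15)=7, clip(3,-3,15)=3, clip(7,-3,15)=7, clip(-4,-3,15)=-3, clip(0,-3,15)=0, clip(1,-3,15)=1 -> [7, 3, 7, -3, 0, 1]
Stage 2 (DELAY): [0, 7, 3, 7, -3, 0] = [0, 7, 3, 7, -3, 0] -> [0, 7, 3, 7, -3, 0]
Stage 3 (ABS): |0|=0, |7|=7, |3|=3, |7|=7, |-3|=3, |0|=0 -> [0, 7, 3, 7, 3, 0]
Stage 4 (CLIP -9 8): clip(0,-9,8)=0, clip(7,-9,8)=7, clip(3,-9,8)=3, clip(7,-9,8)=7, clip(3,-9,8)=3, clip(0,-9,8)=0 -> [0, 7, 3, 7, 3, 0]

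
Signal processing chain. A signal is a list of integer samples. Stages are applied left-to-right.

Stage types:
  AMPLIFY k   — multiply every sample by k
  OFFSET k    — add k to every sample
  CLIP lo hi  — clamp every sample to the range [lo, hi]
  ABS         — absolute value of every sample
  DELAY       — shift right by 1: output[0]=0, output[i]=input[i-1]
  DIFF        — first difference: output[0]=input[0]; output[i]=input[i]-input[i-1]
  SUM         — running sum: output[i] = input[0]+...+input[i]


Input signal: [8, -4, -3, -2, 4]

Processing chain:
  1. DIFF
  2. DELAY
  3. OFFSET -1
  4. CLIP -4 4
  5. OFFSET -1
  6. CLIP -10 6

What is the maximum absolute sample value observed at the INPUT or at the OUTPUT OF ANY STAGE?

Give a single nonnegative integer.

Answer: 13

Derivation:
Input: [8, -4, -3, -2, 4] (max |s|=8)
Stage 1 (DIFF): s[0]=8, -4-8=-12, -3--4=1, -2--3=1, 4--2=6 -> [8, -12, 1, 1, 6] (max |s|=12)
Stage 2 (DELAY): [0, 8, -12, 1, 1] = [0, 8, -12, 1, 1] -> [0, 8, -12, 1, 1] (max |s|=12)
Stage 3 (OFFSET -1): 0+-1=-1, 8+-1=7, -12+-1=-13, 1+-1=0, 1+-1=0 -> [-1, 7, -13, 0, 0] (max |s|=13)
Stage 4 (CLIP -4 4): clip(-1,-4,4)=-1, clip(7,-4,4)=4, clip(-13,-4,4)=-4, clip(0,-4,4)=0, clip(0,-4,4)=0 -> [-1, 4, -4, 0, 0] (max |s|=4)
Stage 5 (OFFSET -1): -1+-1=-2, 4+-1=3, -4+-1=-5, 0+-1=-1, 0+-1=-1 -> [-2, 3, -5, -1, -1] (max |s|=5)
Stage 6 (CLIP -10 6): clip(-2,-10,6)=-2, clip(3,-10,6)=3, clip(-5,-10,6)=-5, clip(-1,-10,6)=-1, clip(-1,-10,6)=-1 -> [-2, 3, -5, -1, -1] (max |s|=5)
Overall max amplitude: 13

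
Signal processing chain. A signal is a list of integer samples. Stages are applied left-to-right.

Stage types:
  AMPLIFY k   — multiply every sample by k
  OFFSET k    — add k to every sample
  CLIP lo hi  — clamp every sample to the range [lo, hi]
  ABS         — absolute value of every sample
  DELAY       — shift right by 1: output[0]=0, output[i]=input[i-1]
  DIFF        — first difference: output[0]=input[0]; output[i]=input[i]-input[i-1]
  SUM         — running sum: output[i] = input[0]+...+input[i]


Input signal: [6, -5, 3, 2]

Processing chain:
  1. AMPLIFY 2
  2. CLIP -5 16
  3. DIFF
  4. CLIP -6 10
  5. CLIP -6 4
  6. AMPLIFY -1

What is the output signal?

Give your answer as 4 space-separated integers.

Input: [6, -5, 3, 2]
Stage 1 (AMPLIFY 2): 6*2=12, -5*2=-10, 3*2=6, 2*2=4 -> [12, -10, 6, 4]
Stage 2 (CLIP -5 16): clip(12,-5,16)=12, clip(-10,-5,16)=-5, clip(6,-5,16)=6, clip(4,-5,16)=4 -> [12, -5, 6, 4]
Stage 3 (DIFF): s[0]=12, -5-12=-17, 6--5=11, 4-6=-2 -> [12, -17, 11, -2]
Stage 4 (CLIP -6 10): clip(12,-6,10)=10, clip(-17,-6,10)=-6, clip(11,-6,10)=10, clip(-2,-6,10)=-2 -> [10, -6, 10, -2]
Stage 5 (CLIP -6 4): clip(10,-6,4)=4, clip(-6,-6,4)=-6, clip(10,-6,4)=4, clip(-2,-6,4)=-2 -> [4, -6, 4, -2]
Stage 6 (AMPLIFY -1): 4*-1=-4, -6*-1=6, 4*-1=-4, -2*-1=2 -> [-4, 6, -4, 2]

Answer: -4 6 -4 2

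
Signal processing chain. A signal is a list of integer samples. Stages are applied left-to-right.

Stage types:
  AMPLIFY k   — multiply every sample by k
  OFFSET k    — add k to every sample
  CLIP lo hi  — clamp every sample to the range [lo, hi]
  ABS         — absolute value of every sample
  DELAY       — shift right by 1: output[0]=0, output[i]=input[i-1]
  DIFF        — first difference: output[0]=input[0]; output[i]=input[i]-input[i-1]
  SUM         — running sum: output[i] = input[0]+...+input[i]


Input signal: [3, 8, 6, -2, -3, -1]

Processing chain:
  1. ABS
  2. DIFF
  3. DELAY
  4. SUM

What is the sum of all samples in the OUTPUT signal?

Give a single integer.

Answer: 22

Derivation:
Input: [3, 8, 6, -2, -3, -1]
Stage 1 (ABS): |3|=3, |8|=8, |6|=6, |-2|=2, |-3|=3, |-1|=1 -> [3, 8, 6, 2, 3, 1]
Stage 2 (DIFF): s[0]=3, 8-3=5, 6-8=-2, 2-6=-4, 3-2=1, 1-3=-2 -> [3, 5, -2, -4, 1, -2]
Stage 3 (DELAY): [0, 3, 5, -2, -4, 1] = [0, 3, 5, -2, -4, 1] -> [0, 3, 5, -2, -4, 1]
Stage 4 (SUM): sum[0..0]=0, sum[0..1]=3, sum[0..2]=8, sum[0..3]=6, sum[0..4]=2, sum[0..5]=3 -> [0, 3, 8, 6, 2, 3]
Output sum: 22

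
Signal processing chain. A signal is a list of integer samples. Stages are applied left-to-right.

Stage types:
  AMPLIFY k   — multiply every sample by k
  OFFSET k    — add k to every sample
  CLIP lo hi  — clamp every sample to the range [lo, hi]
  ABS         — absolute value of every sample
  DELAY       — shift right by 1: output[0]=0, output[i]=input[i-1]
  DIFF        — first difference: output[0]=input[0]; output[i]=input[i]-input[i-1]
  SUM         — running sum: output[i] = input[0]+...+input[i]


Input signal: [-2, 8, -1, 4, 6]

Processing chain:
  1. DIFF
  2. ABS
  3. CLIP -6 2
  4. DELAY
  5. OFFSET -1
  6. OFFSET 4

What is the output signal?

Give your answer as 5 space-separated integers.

Answer: 3 5 5 5 5

Derivation:
Input: [-2, 8, -1, 4, 6]
Stage 1 (DIFF): s[0]=-2, 8--2=10, -1-8=-9, 4--1=5, 6-4=2 -> [-2, 10, -9, 5, 2]
Stage 2 (ABS): |-2|=2, |10|=10, |-9|=9, |5|=5, |2|=2 -> [2, 10, 9, 5, 2]
Stage 3 (CLIP -6 2): clip(2,-6,2)=2, clip(10,-6,2)=2, clip(9,-6,2)=2, clip(5,-6,2)=2, clip(2,-6,2)=2 -> [2, 2, 2, 2, 2]
Stage 4 (DELAY): [0, 2, 2, 2, 2] = [0, 2, 2, 2, 2] -> [0, 2, 2, 2, 2]
Stage 5 (OFFSET -1): 0+-1=-1, 2+-1=1, 2+-1=1, 2+-1=1, 2+-1=1 -> [-1, 1, 1, 1, 1]
Stage 6 (OFFSET 4): -1+4=3, 1+4=5, 1+4=5, 1+4=5, 1+4=5 -> [3, 5, 5, 5, 5]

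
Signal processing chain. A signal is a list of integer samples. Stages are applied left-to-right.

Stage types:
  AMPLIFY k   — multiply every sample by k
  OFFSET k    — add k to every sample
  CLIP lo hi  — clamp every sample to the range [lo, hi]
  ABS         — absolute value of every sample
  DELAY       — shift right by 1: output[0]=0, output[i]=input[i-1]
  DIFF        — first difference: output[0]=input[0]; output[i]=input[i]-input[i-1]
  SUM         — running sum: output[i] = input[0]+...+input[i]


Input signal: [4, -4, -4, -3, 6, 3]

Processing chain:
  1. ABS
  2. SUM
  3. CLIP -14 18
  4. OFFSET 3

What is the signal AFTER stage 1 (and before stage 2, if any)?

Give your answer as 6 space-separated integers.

Input: [4, -4, -4, -3, 6, 3]
Stage 1 (ABS): |4|=4, |-4|=4, |-4|=4, |-3|=3, |6|=6, |3|=3 -> [4, 4, 4, 3, 6, 3]

Answer: 4 4 4 3 6 3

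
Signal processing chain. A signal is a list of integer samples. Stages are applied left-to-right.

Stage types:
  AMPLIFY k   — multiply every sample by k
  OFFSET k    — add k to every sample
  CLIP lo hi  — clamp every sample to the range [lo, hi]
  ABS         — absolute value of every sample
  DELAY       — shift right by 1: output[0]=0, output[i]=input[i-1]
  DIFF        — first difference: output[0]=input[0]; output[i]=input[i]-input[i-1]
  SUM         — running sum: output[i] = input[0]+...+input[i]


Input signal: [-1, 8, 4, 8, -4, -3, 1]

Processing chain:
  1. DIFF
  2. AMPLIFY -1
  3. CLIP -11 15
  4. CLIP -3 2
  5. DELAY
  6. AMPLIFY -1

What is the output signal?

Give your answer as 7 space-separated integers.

Input: [-1, 8, 4, 8, -4, -3, 1]
Stage 1 (DIFF): s[0]=-1, 8--1=9, 4-8=-4, 8-4=4, -4-8=-12, -3--4=1, 1--3=4 -> [-1, 9, -4, 4, -12, 1, 4]
Stage 2 (AMPLIFY -1): -1*-1=1, 9*-1=-9, -4*-1=4, 4*-1=-4, -12*-1=12, 1*-1=-1, 4*-1=-4 -> [1, -9, 4, -4, 12, -1, -4]
Stage 3 (CLIP -11 15): clip(1,-11,15)=1, clip(-9,-11,15)=-9, clip(4,-11,15)=4, clip(-4,-11,15)=-4, clip(12,-11,15)=12, clip(-1,-11,15)=-1, clip(-4,-11,15)=-4 -> [1, -9, 4, -4, 12, -1, -4]
Stage 4 (CLIP -3 2): clip(1,-3,2)=1, clip(-9,-3,2)=-3, clip(4,-3,2)=2, clip(-4,-3,2)=-3, clip(12,-3,2)=2, clip(-1,-3,2)=-1, clip(-4,-3,2)=-3 -> [1, -3, 2, -3, 2, -1, -3]
Stage 5 (DELAY): [0, 1, -3, 2, -3, 2, -1] = [0, 1, -3, 2, -3, 2, -1] -> [0, 1, -3, 2, -3, 2, -1]
Stage 6 (AMPLIFY -1): 0*-1=0, 1*-1=-1, -3*-1=3, 2*-1=-2, -3*-1=3, 2*-1=-2, -1*-1=1 -> [0, -1, 3, -2, 3, -2, 1]

Answer: 0 -1 3 -2 3 -2 1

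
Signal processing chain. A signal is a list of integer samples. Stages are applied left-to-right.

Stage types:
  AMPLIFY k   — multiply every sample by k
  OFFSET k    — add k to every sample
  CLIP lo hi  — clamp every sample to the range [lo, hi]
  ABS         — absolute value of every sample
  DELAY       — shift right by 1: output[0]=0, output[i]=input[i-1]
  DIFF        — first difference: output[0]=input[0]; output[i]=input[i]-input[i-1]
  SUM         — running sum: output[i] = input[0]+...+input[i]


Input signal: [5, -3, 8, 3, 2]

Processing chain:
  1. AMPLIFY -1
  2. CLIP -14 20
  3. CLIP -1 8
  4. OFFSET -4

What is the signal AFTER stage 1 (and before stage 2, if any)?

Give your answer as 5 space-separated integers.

Input: [5, -3, 8, 3, 2]
Stage 1 (AMPLIFY -1): 5*-1=-5, -3*-1=3, 8*-1=-8, 3*-1=-3, 2*-1=-2 -> [-5, 3, -8, -3, -2]

Answer: -5 3 -8 -3 -2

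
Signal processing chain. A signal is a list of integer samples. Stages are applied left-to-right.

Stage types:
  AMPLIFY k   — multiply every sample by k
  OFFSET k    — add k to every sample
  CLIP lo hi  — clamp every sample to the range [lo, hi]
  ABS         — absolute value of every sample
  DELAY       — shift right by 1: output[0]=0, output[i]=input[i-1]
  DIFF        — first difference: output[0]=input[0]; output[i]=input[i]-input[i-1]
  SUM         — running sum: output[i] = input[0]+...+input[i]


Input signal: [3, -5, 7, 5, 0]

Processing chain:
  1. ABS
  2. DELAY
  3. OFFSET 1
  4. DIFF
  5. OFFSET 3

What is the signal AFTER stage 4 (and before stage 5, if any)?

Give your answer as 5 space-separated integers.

Answer: 1 3 2 2 -2

Derivation:
Input: [3, -5, 7, 5, 0]
Stage 1 (ABS): |3|=3, |-5|=5, |7|=7, |5|=5, |0|=0 -> [3, 5, 7, 5, 0]
Stage 2 (DELAY): [0, 3, 5, 7, 5] = [0, 3, 5, 7, 5] -> [0, 3, 5, 7, 5]
Stage 3 (OFFSET 1): 0+1=1, 3+1=4, 5+1=6, 7+1=8, 5+1=6 -> [1, 4, 6, 8, 6]
Stage 4 (DIFF): s[0]=1, 4-1=3, 6-4=2, 8-6=2, 6-8=-2 -> [1, 3, 2, 2, -2]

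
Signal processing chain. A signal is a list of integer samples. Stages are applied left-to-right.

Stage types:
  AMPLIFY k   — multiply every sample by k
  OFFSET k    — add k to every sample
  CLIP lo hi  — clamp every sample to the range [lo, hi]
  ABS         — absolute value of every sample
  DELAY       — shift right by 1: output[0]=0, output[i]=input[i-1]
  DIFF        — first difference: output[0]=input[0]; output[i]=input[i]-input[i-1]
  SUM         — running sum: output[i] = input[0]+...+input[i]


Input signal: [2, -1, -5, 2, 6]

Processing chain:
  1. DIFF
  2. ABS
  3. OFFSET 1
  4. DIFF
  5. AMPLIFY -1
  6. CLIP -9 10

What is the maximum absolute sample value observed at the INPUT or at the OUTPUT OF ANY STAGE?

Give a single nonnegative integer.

Answer: 8

Derivation:
Input: [2, -1, -5, 2, 6] (max |s|=6)
Stage 1 (DIFF): s[0]=2, -1-2=-3, -5--1=-4, 2--5=7, 6-2=4 -> [2, -3, -4, 7, 4] (max |s|=7)
Stage 2 (ABS): |2|=2, |-3|=3, |-4|=4, |7|=7, |4|=4 -> [2, 3, 4, 7, 4] (max |s|=7)
Stage 3 (OFFSET 1): 2+1=3, 3+1=4, 4+1=5, 7+1=8, 4+1=5 -> [3, 4, 5, 8, 5] (max |s|=8)
Stage 4 (DIFF): s[0]=3, 4-3=1, 5-4=1, 8-5=3, 5-8=-3 -> [3, 1, 1, 3, -3] (max |s|=3)
Stage 5 (AMPLIFY -1): 3*-1=-3, 1*-1=-1, 1*-1=-1, 3*-1=-3, -3*-1=3 -> [-3, -1, -1, -3, 3] (max |s|=3)
Stage 6 (CLIP -9 10): clip(-3,-9,10)=-3, clip(-1,-9,10)=-1, clip(-1,-9,10)=-1, clip(-3,-9,10)=-3, clip(3,-9,10)=3 -> [-3, -1, -1, -3, 3] (max |s|=3)
Overall max amplitude: 8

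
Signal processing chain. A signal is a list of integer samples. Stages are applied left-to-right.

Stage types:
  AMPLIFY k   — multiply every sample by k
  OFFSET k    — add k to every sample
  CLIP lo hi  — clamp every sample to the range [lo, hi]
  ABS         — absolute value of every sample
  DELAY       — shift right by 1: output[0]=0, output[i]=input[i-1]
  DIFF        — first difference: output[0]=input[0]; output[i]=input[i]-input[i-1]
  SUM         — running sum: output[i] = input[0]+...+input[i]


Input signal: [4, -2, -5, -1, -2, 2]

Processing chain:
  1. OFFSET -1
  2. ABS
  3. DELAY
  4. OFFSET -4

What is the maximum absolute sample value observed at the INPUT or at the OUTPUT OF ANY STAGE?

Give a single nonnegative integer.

Answer: 6

Derivation:
Input: [4, -2, -5, -1, -2, 2] (max |s|=5)
Stage 1 (OFFSET -1): 4+-1=3, -2+-1=-3, -5+-1=-6, -1+-1=-2, -2+-1=-3, 2+-1=1 -> [3, -3, -6, -2, -3, 1] (max |s|=6)
Stage 2 (ABS): |3|=3, |-3|=3, |-6|=6, |-2|=2, |-3|=3, |1|=1 -> [3, 3, 6, 2, 3, 1] (max |s|=6)
Stage 3 (DELAY): [0, 3, 3, 6, 2, 3] = [0, 3, 3, 6, 2, 3] -> [0, 3, 3, 6, 2, 3] (max |s|=6)
Stage 4 (OFFSET -4): 0+-4=-4, 3+-4=-1, 3+-4=-1, 6+-4=2, 2+-4=-2, 3+-4=-1 -> [-4, -1, -1, 2, -2, -1] (max |s|=4)
Overall max amplitude: 6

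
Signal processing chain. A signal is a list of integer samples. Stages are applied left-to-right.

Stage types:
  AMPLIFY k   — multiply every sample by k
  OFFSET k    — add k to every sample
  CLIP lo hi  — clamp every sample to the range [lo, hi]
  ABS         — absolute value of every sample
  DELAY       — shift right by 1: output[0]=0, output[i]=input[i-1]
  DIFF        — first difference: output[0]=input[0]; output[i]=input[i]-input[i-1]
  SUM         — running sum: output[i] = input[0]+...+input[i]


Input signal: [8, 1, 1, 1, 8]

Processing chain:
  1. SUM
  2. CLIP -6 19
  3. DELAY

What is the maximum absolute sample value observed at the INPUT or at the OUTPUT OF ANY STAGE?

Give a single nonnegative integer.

Input: [8, 1, 1, 1, 8] (max |s|=8)
Stage 1 (SUM): sum[0..0]=8, sum[0..1]=9, sum[0..2]=10, sum[0..3]=11, sum[0..4]=19 -> [8, 9, 10, 11, 19] (max |s|=19)
Stage 2 (CLIP -6 19): clip(8,-6,19)=8, clip(9,-6,19)=9, clip(10,-6,19)=10, clip(11,-6,19)=11, clip(19,-6,19)=19 -> [8, 9, 10, 11, 19] (max |s|=19)
Stage 3 (DELAY): [0, 8, 9, 10, 11] = [0, 8, 9, 10, 11] -> [0, 8, 9, 10, 11] (max |s|=11)
Overall max amplitude: 19

Answer: 19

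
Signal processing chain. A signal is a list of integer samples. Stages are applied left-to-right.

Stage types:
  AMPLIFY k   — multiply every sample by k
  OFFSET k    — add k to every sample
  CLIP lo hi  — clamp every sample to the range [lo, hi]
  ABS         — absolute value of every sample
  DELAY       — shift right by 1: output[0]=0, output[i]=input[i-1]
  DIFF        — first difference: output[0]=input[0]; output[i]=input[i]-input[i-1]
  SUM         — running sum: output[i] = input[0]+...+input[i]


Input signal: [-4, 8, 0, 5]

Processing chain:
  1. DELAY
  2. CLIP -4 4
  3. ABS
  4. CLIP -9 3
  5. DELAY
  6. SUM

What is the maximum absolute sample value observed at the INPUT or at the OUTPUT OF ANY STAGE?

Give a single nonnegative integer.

Answer: 8

Derivation:
Input: [-4, 8, 0, 5] (max |s|=8)
Stage 1 (DELAY): [0, -4, 8, 0] = [0, -4, 8, 0] -> [0, -4, 8, 0] (max |s|=8)
Stage 2 (CLIP -4 4): clip(0,-4,4)=0, clip(-4,-4,4)=-4, clip(8,-4,4)=4, clip(0,-4,4)=0 -> [0, -4, 4, 0] (max |s|=4)
Stage 3 (ABS): |0|=0, |-4|=4, |4|=4, |0|=0 -> [0, 4, 4, 0] (max |s|=4)
Stage 4 (CLIP -9 3): clip(0,-9,3)=0, clip(4,-9,3)=3, clip(4,-9,3)=3, clip(0,-9,3)=0 -> [0, 3, 3, 0] (max |s|=3)
Stage 5 (DELAY): [0, 0, 3, 3] = [0, 0, 3, 3] -> [0, 0, 3, 3] (max |s|=3)
Stage 6 (SUM): sum[0..0]=0, sum[0..1]=0, sum[0..2]=3, sum[0..3]=6 -> [0, 0, 3, 6] (max |s|=6)
Overall max amplitude: 8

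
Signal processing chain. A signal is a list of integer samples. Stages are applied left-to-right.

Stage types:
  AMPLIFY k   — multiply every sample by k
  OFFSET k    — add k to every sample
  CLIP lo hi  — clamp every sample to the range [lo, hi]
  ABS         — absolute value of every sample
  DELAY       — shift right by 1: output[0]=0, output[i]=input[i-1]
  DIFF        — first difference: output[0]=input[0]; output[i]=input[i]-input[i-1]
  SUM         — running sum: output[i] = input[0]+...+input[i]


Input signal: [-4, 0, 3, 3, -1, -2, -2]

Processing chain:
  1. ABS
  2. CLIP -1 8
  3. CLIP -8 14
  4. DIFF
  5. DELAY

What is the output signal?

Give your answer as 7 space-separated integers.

Answer: 0 4 -4 3 0 -2 1

Derivation:
Input: [-4, 0, 3, 3, -1, -2, -2]
Stage 1 (ABS): |-4|=4, |0|=0, |3|=3, |3|=3, |-1|=1, |-2|=2, |-2|=2 -> [4, 0, 3, 3, 1, 2, 2]
Stage 2 (CLIP -1 8): clip(4,-1,8)=4, clip(0,-1,8)=0, clip(3,-1,8)=3, clip(3,-1,8)=3, clip(1,-1,8)=1, clip(2,-1,8)=2, clip(2,-1,8)=2 -> [4, 0, 3, 3, 1, 2, 2]
Stage 3 (CLIP -8 14): clip(4,-8,14)=4, clip(0,-8,14)=0, clip(3,-8,14)=3, clip(3,-8,14)=3, clip(1,-8,14)=1, clip(2,-8,14)=2, clip(2,-8,14)=2 -> [4, 0, 3, 3, 1, 2, 2]
Stage 4 (DIFF): s[0]=4, 0-4=-4, 3-0=3, 3-3=0, 1-3=-2, 2-1=1, 2-2=0 -> [4, -4, 3, 0, -2, 1, 0]
Stage 5 (DELAY): [0, 4, -4, 3, 0, -2, 1] = [0, 4, -4, 3, 0, -2, 1] -> [0, 4, -4, 3, 0, -2, 1]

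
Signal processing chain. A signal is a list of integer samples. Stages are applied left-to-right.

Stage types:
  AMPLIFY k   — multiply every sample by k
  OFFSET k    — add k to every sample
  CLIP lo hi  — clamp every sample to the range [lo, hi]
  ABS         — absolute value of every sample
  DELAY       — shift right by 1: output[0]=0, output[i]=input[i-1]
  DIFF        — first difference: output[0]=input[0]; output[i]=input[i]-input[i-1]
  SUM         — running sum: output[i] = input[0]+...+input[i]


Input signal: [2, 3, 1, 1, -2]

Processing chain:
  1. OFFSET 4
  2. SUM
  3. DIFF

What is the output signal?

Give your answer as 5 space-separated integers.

Input: [2, 3, 1, 1, -2]
Stage 1 (OFFSET 4): 2+4=6, 3+4=7, 1+4=5, 1+4=5, -2+4=2 -> [6, 7, 5, 5, 2]
Stage 2 (SUM): sum[0..0]=6, sum[0..1]=13, sum[0..2]=18, sum[0..3]=23, sum[0..4]=25 -> [6, 13, 18, 23, 25]
Stage 3 (DIFF): s[0]=6, 13-6=7, 18-13=5, 23-18=5, 25-23=2 -> [6, 7, 5, 5, 2]

Answer: 6 7 5 5 2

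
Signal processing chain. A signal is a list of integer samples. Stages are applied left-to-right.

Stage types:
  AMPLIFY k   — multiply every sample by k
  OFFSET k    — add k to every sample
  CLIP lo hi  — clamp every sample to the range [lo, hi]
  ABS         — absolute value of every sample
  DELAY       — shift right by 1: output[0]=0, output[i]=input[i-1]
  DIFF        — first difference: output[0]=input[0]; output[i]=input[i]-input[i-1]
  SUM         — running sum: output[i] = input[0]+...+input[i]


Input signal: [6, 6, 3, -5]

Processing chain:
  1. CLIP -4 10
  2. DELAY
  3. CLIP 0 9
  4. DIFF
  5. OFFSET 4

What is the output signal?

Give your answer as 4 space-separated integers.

Input: [6, 6, 3, -5]
Stage 1 (CLIP -4 10): clip(6,-4,10)=6, clip(6,-4,10)=6, clip(3,-4,10)=3, clip(-5,-4,10)=-4 -> [6, 6, 3, -4]
Stage 2 (DELAY): [0, 6, 6, 3] = [0, 6, 6, 3] -> [0, 6, 6, 3]
Stage 3 (CLIP 0 9): clip(0,0,9)=0, clip(6,0,9)=6, clip(6,0,9)=6, clip(3,0,9)=3 -> [0, 6, 6, 3]
Stage 4 (DIFF): s[0]=0, 6-0=6, 6-6=0, 3-6=-3 -> [0, 6, 0, -3]
Stage 5 (OFFSET 4): 0+4=4, 6+4=10, 0+4=4, -3+4=1 -> [4, 10, 4, 1]

Answer: 4 10 4 1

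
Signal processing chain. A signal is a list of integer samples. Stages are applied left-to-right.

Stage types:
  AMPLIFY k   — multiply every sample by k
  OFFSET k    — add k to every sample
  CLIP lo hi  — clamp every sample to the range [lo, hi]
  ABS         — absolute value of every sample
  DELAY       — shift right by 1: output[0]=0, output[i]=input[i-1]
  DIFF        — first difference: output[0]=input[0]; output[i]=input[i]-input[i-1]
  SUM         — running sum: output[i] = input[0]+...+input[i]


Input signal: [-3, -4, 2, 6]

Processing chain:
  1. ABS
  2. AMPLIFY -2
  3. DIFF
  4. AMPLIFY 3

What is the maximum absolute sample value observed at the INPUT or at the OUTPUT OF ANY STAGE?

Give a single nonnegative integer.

Answer: 24

Derivation:
Input: [-3, -4, 2, 6] (max |s|=6)
Stage 1 (ABS): |-3|=3, |-4|=4, |2|=2, |6|=6 -> [3, 4, 2, 6] (max |s|=6)
Stage 2 (AMPLIFY -2): 3*-2=-6, 4*-2=-8, 2*-2=-4, 6*-2=-12 -> [-6, -8, -4, -12] (max |s|=12)
Stage 3 (DIFF): s[0]=-6, -8--6=-2, -4--8=4, -12--4=-8 -> [-6, -2, 4, -8] (max |s|=8)
Stage 4 (AMPLIFY 3): -6*3=-18, -2*3=-6, 4*3=12, -8*3=-24 -> [-18, -6, 12, -24] (max |s|=24)
Overall max amplitude: 24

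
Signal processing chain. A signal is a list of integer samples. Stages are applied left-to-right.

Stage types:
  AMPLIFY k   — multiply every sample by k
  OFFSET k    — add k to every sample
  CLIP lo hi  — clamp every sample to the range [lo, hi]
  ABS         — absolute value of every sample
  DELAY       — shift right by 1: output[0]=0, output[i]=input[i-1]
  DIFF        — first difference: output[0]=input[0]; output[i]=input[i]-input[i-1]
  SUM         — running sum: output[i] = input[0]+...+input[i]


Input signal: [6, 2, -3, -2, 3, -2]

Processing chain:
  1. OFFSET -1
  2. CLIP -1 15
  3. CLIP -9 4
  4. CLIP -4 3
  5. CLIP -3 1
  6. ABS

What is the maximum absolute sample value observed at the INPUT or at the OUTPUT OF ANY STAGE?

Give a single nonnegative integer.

Input: [6, 2, -3, -2, 3, -2] (max |s|=6)
Stage 1 (OFFSET -1): 6+-1=5, 2+-1=1, -3+-1=-4, -2+-1=-3, 3+-1=2, -2+-1=-3 -> [5, 1, -4, -3, 2, -3] (max |s|=5)
Stage 2 (CLIP -1 15): clip(5,-1,15)=5, clip(1,-1,15)=1, clip(-4,-1,15)=-1, clip(-3,-1,15)=-1, clip(2,-1,15)=2, clip(-3,-1,15)=-1 -> [5, 1, -1, -1, 2, -1] (max |s|=5)
Stage 3 (CLIP -9 4): clip(5,-9,4)=4, clip(1,-9,4)=1, clip(-1,-9,4)=-1, clip(-1,-9,4)=-1, clip(2,-9,4)=2, clip(-1,-9,4)=-1 -> [4, 1, -1, -1, 2, -1] (max |s|=4)
Stage 4 (CLIP -4 3): clip(4,-4,3)=3, clip(1,-4,3)=1, clip(-1,-4,3)=-1, clip(-1,-4,3)=-1, clip(2,-4,3)=2, clip(-1,-4,3)=-1 -> [3, 1, -1, -1, 2, -1] (max |s|=3)
Stage 5 (CLIP -3 1): clip(3,-3,1)=1, clip(1,-3,1)=1, clip(-1,-3,1)=-1, clip(-1,-3,1)=-1, clip(2,-3,1)=1, clip(-1,-3,1)=-1 -> [1, 1, -1, -1, 1, -1] (max |s|=1)
Stage 6 (ABS): |1|=1, |1|=1, |-1|=1, |-1|=1, |1|=1, |-1|=1 -> [1, 1, 1, 1, 1, 1] (max |s|=1)
Overall max amplitude: 6

Answer: 6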